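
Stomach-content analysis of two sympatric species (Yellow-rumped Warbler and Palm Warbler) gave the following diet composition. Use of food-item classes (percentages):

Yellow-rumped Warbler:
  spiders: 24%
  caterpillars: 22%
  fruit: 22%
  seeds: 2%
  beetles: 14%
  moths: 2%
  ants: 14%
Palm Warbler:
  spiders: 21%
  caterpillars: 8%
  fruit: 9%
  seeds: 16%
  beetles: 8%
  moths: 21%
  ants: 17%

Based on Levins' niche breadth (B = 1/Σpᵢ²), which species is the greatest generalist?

Convert percentages to proportions (divide by 100).
Σp_Yellᵢ² = 0.24² + 0.22² + 0.22² + 0.02² + 0.14² + 0.02² + 0.14² = 0.0576 + 0.0484 + 0.0484 + 0.0004 + 0.0196 + 0.0004 + 0.0196 = 0.1944
B_Yell = 1 / 0.1944 = 5.1440
Σp_Palmᵢ² = 0.21² + 0.08² + 0.09² + 0.16² + 0.08² + 0.21² + 0.17² = 0.0441 + 0.0064 + 0.0081 + 0.0256 + 0.0064 + 0.0441 + 0.0289 = 0.1636
B_Palm = 1 / 0.1636 = 6.1125
Highest B → broadest niche (most generalist): Palm Warbler (B = 6.11).

Palm Warbler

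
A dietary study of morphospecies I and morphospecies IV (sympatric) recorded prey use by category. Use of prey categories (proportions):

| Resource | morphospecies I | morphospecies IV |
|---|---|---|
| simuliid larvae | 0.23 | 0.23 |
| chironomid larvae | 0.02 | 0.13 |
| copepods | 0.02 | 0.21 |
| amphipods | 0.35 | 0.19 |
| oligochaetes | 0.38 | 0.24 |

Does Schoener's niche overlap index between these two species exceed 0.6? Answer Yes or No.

Σ|p₁ᵢ − p₂ᵢ| = 0.00 + 0.11 + 0.19 + 0.16 + 0.14 = 0.60
D = 1 − ½ × 0.60 = 1 − 0.300 = 0.7000
D = 0.7000 > 0.6 → Yes.

Yes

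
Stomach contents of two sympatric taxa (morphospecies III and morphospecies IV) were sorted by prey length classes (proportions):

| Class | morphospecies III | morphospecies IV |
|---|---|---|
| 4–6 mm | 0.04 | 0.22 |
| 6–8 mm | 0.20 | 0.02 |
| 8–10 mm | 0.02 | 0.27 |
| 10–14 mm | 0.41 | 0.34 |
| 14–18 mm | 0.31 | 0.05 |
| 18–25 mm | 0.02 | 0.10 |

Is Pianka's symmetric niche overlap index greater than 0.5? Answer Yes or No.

Yes

Σ p₁ᵢp₂ᵢ = 0.0088 + 0.0040 + 0.0054 + 0.1394 + 0.0155 + 0.0020 = 0.1751
Σp_1ᵢ² = 0.04² + 0.20² + 0.02² + 0.41² + 0.31² + 0.02² = 0.0016 + 0.0400 + 0.0004 + 0.1681 + 0.0961 + 0.0004 = 0.3066
Σp_2ᵢ² = 0.22² + 0.02² + 0.27² + 0.34² + 0.05² + 0.10² = 0.0484 + 0.0004 + 0.0729 + 0.1156 + 0.0025 + 0.0100 = 0.2498
O = 0.1751 / √(0.3066 × 0.2498) = 0.1751 / 0.27675 = 0.6327
O = 0.6327 > 0.5 → Yes.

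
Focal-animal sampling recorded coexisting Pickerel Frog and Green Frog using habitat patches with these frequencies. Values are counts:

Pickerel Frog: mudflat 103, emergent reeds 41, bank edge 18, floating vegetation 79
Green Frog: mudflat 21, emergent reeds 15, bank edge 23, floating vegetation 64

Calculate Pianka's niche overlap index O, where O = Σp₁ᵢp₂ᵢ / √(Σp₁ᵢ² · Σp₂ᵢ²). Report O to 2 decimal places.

0.83

Proportions for Pickerel Frog (n=241): 103/241=0.4274, 41/241=0.1701, 18/241=0.0747, 79/241=0.3278
Proportions for Green Frog (n=123): 21/123=0.1707, 15/123=0.1220, 23/123=0.1870, 64/123=0.5203
Σ p₁ᵢp₂ᵢ = 0.072957 + 0.020752 + 0.013969 + 0.170554 = 0.278232
Σp_1ᵢ² = 0.4274² + 0.1701² + 0.0747² + 0.3278² = 0.182671 + 0.028934 + 0.005580 + 0.107453 = 0.324638
Σp_2ᵢ² = 0.1707² + 0.1220² + 0.1870² + 0.5203² = 0.029138 + 0.014884 + 0.034969 + 0.270712 = 0.349703
O = 0.278232 / √(0.324638 × 0.349703) = 0.278232 / 0.3369375 = 0.8258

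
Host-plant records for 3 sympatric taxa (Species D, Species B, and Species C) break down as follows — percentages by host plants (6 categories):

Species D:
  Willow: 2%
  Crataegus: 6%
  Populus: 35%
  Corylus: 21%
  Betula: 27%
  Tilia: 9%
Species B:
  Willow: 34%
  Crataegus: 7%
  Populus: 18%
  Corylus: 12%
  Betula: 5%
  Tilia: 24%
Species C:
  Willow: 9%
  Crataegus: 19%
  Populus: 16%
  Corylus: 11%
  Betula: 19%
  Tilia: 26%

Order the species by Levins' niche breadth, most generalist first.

Convert percentages to proportions (divide by 100).
Σp_Dᵢ² = 0.02² + 0.06² + 0.35² + 0.21² + 0.27² + 0.09² = 0.0004 + 0.0036 + 0.1225 + 0.0441 + 0.0729 + 0.0081 = 0.2516
B_D = 1 / 0.2516 = 3.9746
Σp_Bᵢ² = 0.34² + 0.07² + 0.18² + 0.12² + 0.05² + 0.24² = 0.1156 + 0.0049 + 0.0324 + 0.0144 + 0.0025 + 0.0576 = 0.2274
B_B = 1 / 0.2274 = 4.3975
Σp_Cᵢ² = 0.09² + 0.19² + 0.16² + 0.11² + 0.19² + 0.26² = 0.0081 + 0.0361 + 0.0256 + 0.0121 + 0.0361 + 0.0676 = 0.1856
B_C = 1 / 0.1856 = 5.3879
Ranking by B (broadest → narrowest): Species C (5.39) > Species B (4.40) > Species D (3.97)

Species C > Species B > Species D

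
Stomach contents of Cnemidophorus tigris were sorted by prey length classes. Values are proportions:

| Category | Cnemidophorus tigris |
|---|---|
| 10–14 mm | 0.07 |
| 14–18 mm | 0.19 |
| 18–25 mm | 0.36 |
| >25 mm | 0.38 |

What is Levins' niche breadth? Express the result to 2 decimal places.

3.17

Σpᵢ² = 0.07² + 0.19² + 0.36² + 0.38² = 0.0049 + 0.0361 + 0.1296 + 0.1444 = 0.3150
B = 1 / 0.3150 = 3.1746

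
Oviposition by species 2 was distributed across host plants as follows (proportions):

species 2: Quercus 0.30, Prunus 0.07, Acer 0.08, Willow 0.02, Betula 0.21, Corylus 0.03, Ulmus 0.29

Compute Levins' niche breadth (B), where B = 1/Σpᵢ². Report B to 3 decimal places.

4.333

Σpᵢ² = 0.30² + 0.07² + 0.08² + 0.02² + 0.21² + 0.03² + 0.29² = 0.0900 + 0.0049 + 0.0064 + 0.0004 + 0.0441 + 0.0009 + 0.0841 = 0.2308
B = 1 / 0.2308 = 4.33276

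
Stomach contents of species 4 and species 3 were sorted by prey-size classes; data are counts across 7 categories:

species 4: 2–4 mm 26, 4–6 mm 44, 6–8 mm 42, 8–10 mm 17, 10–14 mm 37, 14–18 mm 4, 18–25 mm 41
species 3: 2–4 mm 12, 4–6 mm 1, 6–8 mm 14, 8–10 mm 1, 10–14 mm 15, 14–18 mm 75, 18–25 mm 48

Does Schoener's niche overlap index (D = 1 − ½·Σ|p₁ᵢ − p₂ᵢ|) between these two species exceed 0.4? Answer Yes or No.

Proportions for species 4 (n=211): 26/211=0.1232, 44/211=0.2085, 42/211=0.1991, 17/211=0.0806, 37/211=0.1754, 4/211=0.0190, 41/211=0.1943
Proportions for species 3 (n=166): 12/166=0.0723, 1/166=0.0060, 14/166=0.0843, 1/166=0.0060, 15/166=0.0904, 75/166=0.4518, 48/166=0.2892
Σ|p₁ᵢ − p₂ᵢ| = 0.0509 + 0.2025 + 0.1148 + 0.0746 + 0.0850 + 0.4328 + 0.0949 = 1.0555
D = 1 − ½ × 1.0555 = 1 − 0.52775 = 0.47225
D = 0.47225 > 0.4 → Yes.

Yes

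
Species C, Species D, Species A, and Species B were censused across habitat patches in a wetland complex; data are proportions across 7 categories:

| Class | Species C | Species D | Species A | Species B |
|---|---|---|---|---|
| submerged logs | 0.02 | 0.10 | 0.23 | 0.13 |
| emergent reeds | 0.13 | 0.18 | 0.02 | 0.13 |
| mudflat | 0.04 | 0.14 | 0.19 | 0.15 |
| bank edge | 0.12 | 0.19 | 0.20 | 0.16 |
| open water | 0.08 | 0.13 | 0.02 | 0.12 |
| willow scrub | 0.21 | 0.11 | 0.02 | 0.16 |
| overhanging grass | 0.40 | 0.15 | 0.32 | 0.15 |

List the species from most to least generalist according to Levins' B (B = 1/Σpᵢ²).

Σp_Cᵢ² = 0.02² + 0.13² + 0.04² + 0.12² + 0.08² + 0.21² + 0.40² = 0.0004 + 0.0169 + 0.0016 + 0.0144 + 0.0064 + 0.0441 + 0.1600 = 0.2438
B_C = 1 / 0.2438 = 4.1017
Σp_Dᵢ² = 0.10² + 0.18² + 0.14² + 0.19² + 0.13² + 0.11² + 0.15² = 0.0100 + 0.0324 + 0.0196 + 0.0361 + 0.0169 + 0.0121 + 0.0225 = 0.1496
B_D = 1 / 0.1496 = 6.6845
Σp_Aᵢ² = 0.23² + 0.02² + 0.19² + 0.20² + 0.02² + 0.02² + 0.32² = 0.0529 + 0.0004 + 0.0361 + 0.0400 + 0.0004 + 0.0004 + 0.1024 = 0.2326
B_A = 1 / 0.2326 = 4.2992
Σp_Bᵢ² = 0.13² + 0.13² + 0.15² + 0.16² + 0.12² + 0.16² + 0.15² = 0.0169 + 0.0169 + 0.0225 + 0.0256 + 0.0144 + 0.0256 + 0.0225 = 0.1444
B_B = 1 / 0.1444 = 6.9252
Ranking by B (broadest → narrowest): Species B (6.93) > Species D (6.68) > Species A (4.30) > Species C (4.10)

Species B > Species D > Species A > Species C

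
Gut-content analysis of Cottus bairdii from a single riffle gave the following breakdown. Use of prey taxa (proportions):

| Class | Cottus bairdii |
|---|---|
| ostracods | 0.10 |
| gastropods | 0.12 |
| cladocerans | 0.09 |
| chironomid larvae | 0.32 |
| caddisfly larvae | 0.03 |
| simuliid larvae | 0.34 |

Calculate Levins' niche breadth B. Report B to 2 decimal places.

Σpᵢ² = 0.10² + 0.12² + 0.09² + 0.32² + 0.03² + 0.34² = 0.0100 + 0.0144 + 0.0081 + 0.1024 + 0.0009 + 0.1156 = 0.2514
B = 1 / 0.2514 = 3.9777

3.98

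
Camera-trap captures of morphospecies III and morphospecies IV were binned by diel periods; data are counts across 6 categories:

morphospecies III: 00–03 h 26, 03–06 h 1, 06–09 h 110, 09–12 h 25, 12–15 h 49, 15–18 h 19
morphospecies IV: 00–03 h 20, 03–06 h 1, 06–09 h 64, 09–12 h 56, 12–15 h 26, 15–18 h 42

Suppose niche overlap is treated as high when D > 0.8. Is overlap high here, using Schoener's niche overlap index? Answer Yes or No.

No

Proportions for morphospecies III (n=230): 26/230=0.1130, 1/230=0.0043, 110/230=0.4783, 25/230=0.1087, 49/230=0.2130, 19/230=0.0826
Proportions for morphospecies IV (n=209): 20/209=0.0957, 1/209=0.0048, 64/209=0.3062, 56/209=0.2679, 26/209=0.1244, 42/209=0.2010
Σ|p₁ᵢ − p₂ᵢ| = 0.0173 + 0.0005 + 0.1721 + 0.1592 + 0.0886 + 0.1184 = 0.5561
D = 1 − ½ × 0.5561 = 1 − 0.27805 = 0.72195
D = 0.72195 < 0.8 → No.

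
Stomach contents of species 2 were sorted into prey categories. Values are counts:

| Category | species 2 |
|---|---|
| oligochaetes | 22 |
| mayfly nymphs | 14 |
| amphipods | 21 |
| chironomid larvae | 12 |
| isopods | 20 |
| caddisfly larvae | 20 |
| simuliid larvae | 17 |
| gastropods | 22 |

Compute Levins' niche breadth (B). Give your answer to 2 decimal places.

7.72

Proportions for species 2 (n=148): 22/148=0.1486, 14/148=0.0946, 21/148=0.1419, 12/148=0.0811, 20/148=0.1351, 20/148=0.1351, 17/148=0.1149, 22/148=0.1486
Σpᵢ² = 0.1486² + 0.0946² + 0.1419² + 0.0811² + 0.1351² + 0.1351² + 0.1149² + 0.1486² = 0.022082 + 0.008949 + 0.020136 + 0.006577 + 0.018252 + 0.018252 + 0.013202 + 0.022082 = 0.129532
B = 1 / 0.129532 = 7.7201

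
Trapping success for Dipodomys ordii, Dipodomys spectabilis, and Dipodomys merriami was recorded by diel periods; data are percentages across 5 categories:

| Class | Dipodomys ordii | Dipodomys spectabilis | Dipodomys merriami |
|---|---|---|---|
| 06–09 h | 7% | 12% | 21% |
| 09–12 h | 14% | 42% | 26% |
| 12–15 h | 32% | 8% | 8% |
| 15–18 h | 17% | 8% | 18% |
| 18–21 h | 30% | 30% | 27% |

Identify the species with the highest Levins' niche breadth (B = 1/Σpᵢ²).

Dipodomys merriami

Convert percentages to proportions (divide by 100).
Σp_ordiᵢ² = 0.07² + 0.14² + 0.32² + 0.17² + 0.30² = 0.0049 + 0.0196 + 0.1024 + 0.0289 + 0.0900 = 0.2458
B_ordi = 1 / 0.2458 = 4.0683
Σp_specᵢ² = 0.12² + 0.42² + 0.08² + 0.08² + 0.30² = 0.0144 + 0.1764 + 0.0064 + 0.0064 + 0.0900 = 0.2936
B_spec = 1 / 0.2936 = 3.4060
Σp_merrᵢ² = 0.21² + 0.26² + 0.08² + 0.18² + 0.27² = 0.0441 + 0.0676 + 0.0064 + 0.0324 + 0.0729 = 0.2234
B_merr = 1 / 0.2234 = 4.4763
Highest B → broadest niche (most generalist): Dipodomys merriami (B = 4.48).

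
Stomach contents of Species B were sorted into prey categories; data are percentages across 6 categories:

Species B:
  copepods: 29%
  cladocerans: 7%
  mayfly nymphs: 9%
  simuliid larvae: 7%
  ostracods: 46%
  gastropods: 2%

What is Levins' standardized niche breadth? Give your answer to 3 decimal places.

Convert percentages to proportions (divide by 100).
Σpᵢ² = 0.29² + 0.07² + 0.09² + 0.07² + 0.46² + 0.02² = 0.0841 + 0.0049 + 0.0081 + 0.0049 + 0.2116 + 0.0004 = 0.3140
B = 1 / 0.3140 = 3.18471
Bₛ = (B − 1)/(n − 1) = (3.18471 − 1)/(6 − 1) = 2.18471/5 = 0.43694

0.437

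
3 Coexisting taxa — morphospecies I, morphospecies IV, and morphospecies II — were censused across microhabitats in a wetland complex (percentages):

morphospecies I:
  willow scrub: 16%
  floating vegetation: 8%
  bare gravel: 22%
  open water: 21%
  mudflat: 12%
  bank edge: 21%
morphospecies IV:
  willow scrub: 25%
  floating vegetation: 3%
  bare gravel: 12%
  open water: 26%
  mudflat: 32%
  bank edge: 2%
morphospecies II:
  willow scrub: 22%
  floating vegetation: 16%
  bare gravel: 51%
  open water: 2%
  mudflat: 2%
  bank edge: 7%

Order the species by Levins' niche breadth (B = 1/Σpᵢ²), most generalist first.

Convert percentages to proportions (divide by 100).
Σp_Iᵢ² = 0.16² + 0.08² + 0.22² + 0.21² + 0.12² + 0.21² = 0.0256 + 0.0064 + 0.0484 + 0.0441 + 0.0144 + 0.0441 = 0.1830
B_I = 1 / 0.1830 = 5.4645
Σp_IVᵢ² = 0.25² + 0.03² + 0.12² + 0.26² + 0.32² + 0.02² = 0.0625 + 0.0009 + 0.0144 + 0.0676 + 0.1024 + 0.0004 = 0.2482
B_IV = 1 / 0.2482 = 4.0290
Σp_IIᵢ² = 0.22² + 0.16² + 0.51² + 0.02² + 0.02² + 0.07² = 0.0484 + 0.0256 + 0.2601 + 0.0004 + 0.0004 + 0.0049 = 0.3398
B_II = 1 / 0.3398 = 2.9429
Ranking by B (broadest → narrowest): morphospecies I (5.46) > morphospecies IV (4.03) > morphospecies II (2.94)

morphospecies I > morphospecies IV > morphospecies II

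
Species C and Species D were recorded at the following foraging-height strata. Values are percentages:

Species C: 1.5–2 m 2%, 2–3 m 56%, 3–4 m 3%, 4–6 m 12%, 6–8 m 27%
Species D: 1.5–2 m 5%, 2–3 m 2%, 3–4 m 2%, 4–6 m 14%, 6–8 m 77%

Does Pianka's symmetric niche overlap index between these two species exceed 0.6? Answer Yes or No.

Convert percentages to proportions (divide by 100).
Σ p₁ᵢp₂ᵢ = 0.0010 + 0.0112 + 0.0006 + 0.0168 + 0.2079 = 0.2375
Σp_1ᵢ² = 0.02² + 0.56² + 0.03² + 0.12² + 0.27² = 0.0004 + 0.3136 + 0.0009 + 0.0144 + 0.0729 = 0.4022
Σp_2ᵢ² = 0.05² + 0.02² + 0.02² + 0.14² + 0.77² = 0.0025 + 0.0004 + 0.0004 + 0.0196 + 0.5929 = 0.6158
O = 0.2375 / √(0.4022 × 0.6158) = 0.2375 / 0.49767 = 0.4772
O = 0.4772 < 0.6 → No.

No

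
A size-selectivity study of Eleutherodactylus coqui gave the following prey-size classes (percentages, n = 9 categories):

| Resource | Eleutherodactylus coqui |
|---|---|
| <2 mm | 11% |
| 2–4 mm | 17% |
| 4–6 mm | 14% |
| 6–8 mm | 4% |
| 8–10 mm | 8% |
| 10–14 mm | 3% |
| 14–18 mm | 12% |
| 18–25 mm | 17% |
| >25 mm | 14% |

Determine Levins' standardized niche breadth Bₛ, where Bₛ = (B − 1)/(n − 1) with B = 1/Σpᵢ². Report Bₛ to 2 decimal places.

0.82

Convert percentages to proportions (divide by 100).
Σpᵢ² = 0.11² + 0.17² + 0.14² + 0.04² + 0.08² + 0.03² + 0.12² + 0.17² + 0.14² = 0.0121 + 0.0289 + 0.0196 + 0.0016 + 0.0064 + 0.0009 + 0.0144 + 0.0289 + 0.0196 = 0.1324
B = 1 / 0.1324 = 7.5529
Bₛ = (B − 1)/(n − 1) = (7.5529 − 1)/(9 − 1) = 6.5529/8 = 0.8191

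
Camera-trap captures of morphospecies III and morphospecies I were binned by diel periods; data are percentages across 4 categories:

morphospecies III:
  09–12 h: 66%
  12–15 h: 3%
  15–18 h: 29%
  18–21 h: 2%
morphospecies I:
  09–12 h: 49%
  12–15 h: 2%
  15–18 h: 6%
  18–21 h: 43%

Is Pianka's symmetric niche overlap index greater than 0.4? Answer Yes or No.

Yes

Convert percentages to proportions (divide by 100).
Σ p₁ᵢp₂ᵢ = 0.3234 + 0.0006 + 0.0174 + 0.0086 = 0.3500
Σp_1ᵢ² = 0.66² + 0.03² + 0.29² + 0.02² = 0.4356 + 0.0009 + 0.0841 + 0.0004 = 0.5210
Σp_2ᵢ² = 0.49² + 0.02² + 0.06² + 0.43² = 0.2401 + 0.0004 + 0.0036 + 0.1849 = 0.4290
O = 0.3500 / √(0.5210 × 0.4290) = 0.3500 / 0.47277 = 0.7403
O = 0.7403 > 0.4 → Yes.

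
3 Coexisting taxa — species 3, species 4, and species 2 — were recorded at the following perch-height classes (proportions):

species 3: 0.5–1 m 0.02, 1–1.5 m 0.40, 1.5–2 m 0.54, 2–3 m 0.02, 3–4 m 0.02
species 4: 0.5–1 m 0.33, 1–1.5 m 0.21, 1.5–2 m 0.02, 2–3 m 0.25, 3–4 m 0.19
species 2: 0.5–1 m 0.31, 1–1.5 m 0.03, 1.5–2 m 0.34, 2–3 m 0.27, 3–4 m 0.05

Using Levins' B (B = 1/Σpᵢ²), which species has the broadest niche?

species 4

Σp_3ᵢ² = 0.02² + 0.40² + 0.54² + 0.02² + 0.02² = 0.0004 + 0.1600 + 0.2916 + 0.0004 + 0.0004 = 0.4528
B_3 = 1 / 0.4528 = 2.2085
Σp_4ᵢ² = 0.33² + 0.21² + 0.02² + 0.25² + 0.19² = 0.1089 + 0.0441 + 0.0004 + 0.0625 + 0.0361 = 0.2520
B_4 = 1 / 0.2520 = 3.9683
Σp_2ᵢ² = 0.31² + 0.03² + 0.34² + 0.27² + 0.05² = 0.0961 + 0.0009 + 0.1156 + 0.0729 + 0.0025 = 0.2880
B_2 = 1 / 0.2880 = 3.4722
Highest B → broadest niche (most generalist): species 4 (B = 3.97).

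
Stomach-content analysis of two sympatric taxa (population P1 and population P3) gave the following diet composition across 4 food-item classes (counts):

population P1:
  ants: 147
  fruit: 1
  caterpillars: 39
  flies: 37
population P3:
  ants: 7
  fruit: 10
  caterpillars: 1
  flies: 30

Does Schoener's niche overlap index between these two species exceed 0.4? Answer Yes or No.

Proportions for population P1 (n=224): 147/224=0.6563, 1/224=0.0045, 39/224=0.1741, 37/224=0.1652
Proportions for population P3 (n=48): 7/48=0.1458, 10/48=0.2083, 1/48=0.0208, 30/48=0.6250
Σ|p₁ᵢ − p₂ᵢ| = 0.5105 + 0.2038 + 0.1533 + 0.4598 = 1.3274
D = 1 − ½ × 1.3274 = 1 − 0.66370 = 0.33630
D = 0.33630 < 0.4 → No.

No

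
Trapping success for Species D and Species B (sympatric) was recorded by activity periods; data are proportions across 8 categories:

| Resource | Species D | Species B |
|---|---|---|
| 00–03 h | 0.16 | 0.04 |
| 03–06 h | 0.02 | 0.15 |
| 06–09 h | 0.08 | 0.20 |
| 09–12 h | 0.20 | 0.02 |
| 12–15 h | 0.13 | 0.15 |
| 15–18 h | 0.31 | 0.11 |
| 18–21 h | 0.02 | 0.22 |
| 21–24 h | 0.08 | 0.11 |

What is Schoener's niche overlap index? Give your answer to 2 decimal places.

Σ|p₁ᵢ − p₂ᵢ| = 0.12 + 0.13 + 0.12 + 0.18 + 0.02 + 0.20 + 0.20 + 0.03 = 1.00
D = 1 − ½ × 1.00 = 1 − 0.500 = 0.5000

0.50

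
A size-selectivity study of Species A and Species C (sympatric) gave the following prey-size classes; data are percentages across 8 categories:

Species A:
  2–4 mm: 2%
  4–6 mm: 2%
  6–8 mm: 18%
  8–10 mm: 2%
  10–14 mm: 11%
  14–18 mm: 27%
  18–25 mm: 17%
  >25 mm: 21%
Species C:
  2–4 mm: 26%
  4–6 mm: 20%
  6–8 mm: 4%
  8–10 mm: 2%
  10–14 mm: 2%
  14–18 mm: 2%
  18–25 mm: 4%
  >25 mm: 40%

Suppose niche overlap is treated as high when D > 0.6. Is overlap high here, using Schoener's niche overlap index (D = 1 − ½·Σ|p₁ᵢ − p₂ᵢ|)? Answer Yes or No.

Convert percentages to proportions (divide by 100).
Σ|p₁ᵢ − p₂ᵢ| = 0.24 + 0.18 + 0.14 + 0.00 + 0.09 + 0.25 + 0.13 + 0.19 = 1.22
D = 1 − ½ × 1.22 = 1 − 0.610 = 0.3900
D = 0.3900 < 0.6 → No.

No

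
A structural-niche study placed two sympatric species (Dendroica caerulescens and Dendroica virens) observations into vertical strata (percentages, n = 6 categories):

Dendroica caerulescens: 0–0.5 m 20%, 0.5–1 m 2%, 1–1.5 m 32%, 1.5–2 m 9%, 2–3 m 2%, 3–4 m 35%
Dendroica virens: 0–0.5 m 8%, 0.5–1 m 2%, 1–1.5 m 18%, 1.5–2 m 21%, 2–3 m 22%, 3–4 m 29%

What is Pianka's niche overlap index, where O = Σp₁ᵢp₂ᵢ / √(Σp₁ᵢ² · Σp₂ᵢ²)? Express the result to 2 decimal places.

Convert percentages to proportions (divide by 100).
Σ p₁ᵢp₂ᵢ = 0.0160 + 0.0004 + 0.0576 + 0.0189 + 0.0044 + 0.1015 = 0.1988
Σp_1ᵢ² = 0.20² + 0.02² + 0.32² + 0.09² + 0.02² + 0.35² = 0.0400 + 0.0004 + 0.1024 + 0.0081 + 0.0004 + 0.1225 = 0.2738
Σp_2ᵢ² = 0.08² + 0.02² + 0.18² + 0.21² + 0.22² + 0.29² = 0.0064 + 0.0004 + 0.0324 + 0.0441 + 0.0484 + 0.0841 = 0.2158
O = 0.1988 / √(0.2738 × 0.2158) = 0.1988 / 0.24308 = 0.8178

0.82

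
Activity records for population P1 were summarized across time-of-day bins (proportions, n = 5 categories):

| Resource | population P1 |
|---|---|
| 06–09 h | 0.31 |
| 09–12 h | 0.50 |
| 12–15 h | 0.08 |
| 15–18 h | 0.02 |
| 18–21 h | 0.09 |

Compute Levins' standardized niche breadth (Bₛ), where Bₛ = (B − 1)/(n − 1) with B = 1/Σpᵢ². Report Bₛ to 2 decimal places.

Σpᵢ² = 0.31² + 0.50² + 0.08² + 0.02² + 0.09² = 0.0961 + 0.2500 + 0.0064 + 0.0004 + 0.0081 = 0.3610
B = 1 / 0.3610 = 2.7701
Bₛ = (B − 1)/(n − 1) = (2.7701 − 1)/(5 − 1) = 1.7701/4 = 0.4425

0.44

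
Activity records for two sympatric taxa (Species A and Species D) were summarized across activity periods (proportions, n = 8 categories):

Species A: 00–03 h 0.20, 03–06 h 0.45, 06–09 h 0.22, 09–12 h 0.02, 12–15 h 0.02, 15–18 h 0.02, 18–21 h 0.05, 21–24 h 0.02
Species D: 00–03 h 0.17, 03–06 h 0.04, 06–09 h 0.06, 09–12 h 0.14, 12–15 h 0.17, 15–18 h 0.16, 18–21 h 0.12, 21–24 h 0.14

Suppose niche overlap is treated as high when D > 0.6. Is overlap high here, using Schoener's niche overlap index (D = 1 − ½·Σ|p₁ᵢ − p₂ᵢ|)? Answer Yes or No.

No

Σ|p₁ᵢ − p₂ᵢ| = 0.03 + 0.41 + 0.16 + 0.12 + 0.15 + 0.14 + 0.07 + 0.12 = 1.20
D = 1 − ½ × 1.20 = 1 − 0.600 = 0.4000
D = 0.4000 < 0.6 → No.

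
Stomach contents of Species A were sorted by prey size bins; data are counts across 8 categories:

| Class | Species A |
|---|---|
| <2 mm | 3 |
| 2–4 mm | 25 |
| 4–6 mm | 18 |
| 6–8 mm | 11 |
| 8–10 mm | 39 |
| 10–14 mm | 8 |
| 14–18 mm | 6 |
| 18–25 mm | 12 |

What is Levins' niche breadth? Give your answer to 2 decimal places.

5.23

Proportions for Species A (n=122): 3/122=0.0246, 25/122=0.2049, 18/122=0.1475, 11/122=0.0902, 39/122=0.3197, 8/122=0.0656, 6/122=0.0492, 12/122=0.0984
Σpᵢ² = 0.0246² + 0.2049² + 0.1475² + 0.0902² + 0.3197² + 0.0656² + 0.0492² + 0.0984² = 0.000605 + 0.041984 + 0.021756 + 0.008136 + 0.102208 + 0.004303 + 0.002421 + 0.009683 = 0.191096
B = 1 / 0.191096 = 5.2330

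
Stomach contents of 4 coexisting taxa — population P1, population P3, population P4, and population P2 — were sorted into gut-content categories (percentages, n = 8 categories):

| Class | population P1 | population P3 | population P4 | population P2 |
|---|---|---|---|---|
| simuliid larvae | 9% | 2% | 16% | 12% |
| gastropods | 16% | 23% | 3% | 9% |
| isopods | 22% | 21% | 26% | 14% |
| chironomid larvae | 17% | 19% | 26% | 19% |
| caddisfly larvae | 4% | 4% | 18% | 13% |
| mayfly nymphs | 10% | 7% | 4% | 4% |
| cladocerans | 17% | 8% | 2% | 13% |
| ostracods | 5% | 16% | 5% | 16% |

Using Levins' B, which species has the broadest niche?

population P2

Convert percentages to proportions (divide by 100).
Σp_P1ᵢ² = 0.09² + 0.16² + 0.22² + 0.17² + 0.04² + 0.10² + 0.17² + 0.05² = 0.0081 + 0.0256 + 0.0484 + 0.0289 + 0.0016 + 0.0100 + 0.0289 + 0.0025 = 0.1540
B_P1 = 1 / 0.1540 = 6.4935
Σp_P3ᵢ² = 0.02² + 0.23² + 0.21² + 0.19² + 0.04² + 0.07² + 0.08² + 0.16² = 0.0004 + 0.0529 + 0.0441 + 0.0361 + 0.0016 + 0.0049 + 0.0064 + 0.0256 = 0.1720
B_P3 = 1 / 0.1720 = 5.8140
Σp_P4ᵢ² = 0.16² + 0.03² + 0.26² + 0.26² + 0.18² + 0.04² + 0.02² + 0.05² = 0.0256 + 0.0009 + 0.0676 + 0.0676 + 0.0324 + 0.0016 + 0.0004 + 0.0025 = 0.1986
B_P4 = 1 / 0.1986 = 5.0352
Σp_P2ᵢ² = 0.12² + 0.09² + 0.14² + 0.19² + 0.13² + 0.04² + 0.13² + 0.16² = 0.0144 + 0.0081 + 0.0196 + 0.0361 + 0.0169 + 0.0016 + 0.0169 + 0.0256 = 0.1392
B_P2 = 1 / 0.1392 = 7.1839
Highest B → broadest niche (most generalist): population P2 (B = 7.18).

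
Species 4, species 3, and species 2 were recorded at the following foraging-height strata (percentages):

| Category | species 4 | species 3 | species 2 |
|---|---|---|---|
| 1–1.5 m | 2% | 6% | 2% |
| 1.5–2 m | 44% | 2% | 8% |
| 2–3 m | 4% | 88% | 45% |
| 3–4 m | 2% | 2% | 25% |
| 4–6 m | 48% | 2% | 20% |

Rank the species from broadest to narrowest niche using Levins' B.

species 2 > species 4 > species 3

Convert percentages to proportions (divide by 100).
Σp_4ᵢ² = 0.02² + 0.44² + 0.04² + 0.02² + 0.48² = 0.0004 + 0.1936 + 0.0016 + 0.0004 + 0.2304 = 0.4264
B_4 = 1 / 0.4264 = 2.3452
Σp_3ᵢ² = 0.06² + 0.02² + 0.88² + 0.02² + 0.02² = 0.0036 + 0.0004 + 0.7744 + 0.0004 + 0.0004 = 0.7792
B_3 = 1 / 0.7792 = 1.2834
Σp_2ᵢ² = 0.02² + 0.08² + 0.45² + 0.25² + 0.20² = 0.0004 + 0.0064 + 0.2025 + 0.0625 + 0.0400 = 0.3118
B_2 = 1 / 0.3118 = 3.2072
Ranking by B (broadest → narrowest): species 2 (3.21) > species 4 (2.35) > species 3 (1.28)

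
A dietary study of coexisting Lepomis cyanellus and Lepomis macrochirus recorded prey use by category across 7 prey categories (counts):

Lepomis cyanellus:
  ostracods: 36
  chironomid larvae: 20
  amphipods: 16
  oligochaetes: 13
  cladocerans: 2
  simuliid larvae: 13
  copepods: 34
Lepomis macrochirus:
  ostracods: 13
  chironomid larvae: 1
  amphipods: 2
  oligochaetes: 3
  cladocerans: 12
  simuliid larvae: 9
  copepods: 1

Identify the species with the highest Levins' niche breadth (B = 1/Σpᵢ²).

Lepomis cyanellus

Proportions for Lepomis cyanellus (n=134): 36/134=0.2687, 20/134=0.1493, 16/134=0.1194, 13/134=0.0970, 2/134=0.0149, 13/134=0.0970, 34/134=0.2537
Proportions for Lepomis macrochirus (n=41): 13/41=0.3171, 1/41=0.0244, 2/41=0.0488, 3/41=0.0732, 12/41=0.2927, 9/41=0.2195, 1/41=0.0244
Σp_cyanᵢ² = 0.2687² + 0.1493² + 0.1194² + 0.0970² + 0.0149² + 0.0970² + 0.2537² = 0.072200 + 0.022290 + 0.014256 + 0.009409 + 0.000222 + 0.009409 + 0.064364 = 0.192150
B_cyan = 1 / 0.192150 = 5.2043
Σp_macrᵢ² = 0.3171² + 0.0244² + 0.0488² + 0.0732² + 0.2927² + 0.2195² + 0.0244² = 0.100552 + 0.000595 + 0.002381 + 0.005358 + 0.085673 + 0.048180 + 0.000595 = 0.243334
B_macr = 1 / 0.243334 = 4.1096
Highest B → broadest niche (most generalist): Lepomis cyanellus (B = 5.20).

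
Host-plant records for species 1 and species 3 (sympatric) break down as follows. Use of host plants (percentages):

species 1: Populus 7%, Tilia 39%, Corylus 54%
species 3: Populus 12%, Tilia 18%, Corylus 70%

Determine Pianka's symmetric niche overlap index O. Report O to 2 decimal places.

Convert percentages to proportions (divide by 100).
Σ p₁ᵢp₂ᵢ = 0.0084 + 0.0702 + 0.3780 = 0.4566
Σp_1ᵢ² = 0.07² + 0.39² + 0.54² = 0.0049 + 0.1521 + 0.2916 = 0.4486
Σp_2ᵢ² = 0.12² + 0.18² + 0.70² = 0.0144 + 0.0324 + 0.4900 = 0.5368
O = 0.4566 / √(0.4486 × 0.5368) = 0.4566 / 0.49072 = 0.9305

0.93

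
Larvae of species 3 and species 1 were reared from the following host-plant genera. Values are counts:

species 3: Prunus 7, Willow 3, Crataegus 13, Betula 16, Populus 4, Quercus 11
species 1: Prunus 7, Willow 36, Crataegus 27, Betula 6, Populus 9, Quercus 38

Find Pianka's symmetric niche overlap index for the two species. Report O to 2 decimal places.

Proportions for species 3 (n=54): 7/54=0.1296, 3/54=0.0556, 13/54=0.2407, 16/54=0.2963, 4/54=0.0741, 11/54=0.2037
Proportions for species 1 (n=123): 7/123=0.0569, 36/123=0.2927, 27/123=0.2195, 6/123=0.0488, 9/123=0.0732, 38/123=0.3089
Σ p₁ᵢp₂ᵢ = 0.007374 + 0.016274 + 0.052834 + 0.014459 + 0.005424 + 0.062923 = 0.159288
Σp_1ᵢ² = 0.1296² + 0.0556² + 0.2407² + 0.2963² + 0.0741² + 0.2037² = 0.016796 + 0.003091 + 0.057936 + 0.087794 + 0.005491 + 0.041494 = 0.212602
Σp_2ᵢ² = 0.0569² + 0.2927² + 0.2195² + 0.0488² + 0.0732² + 0.3089² = 0.003238 + 0.085673 + 0.048180 + 0.002381 + 0.005358 + 0.095419 = 0.240249
O = 0.159288 / √(0.212602 × 0.240249) = 0.159288 / 0.2260031 = 0.7048

0.70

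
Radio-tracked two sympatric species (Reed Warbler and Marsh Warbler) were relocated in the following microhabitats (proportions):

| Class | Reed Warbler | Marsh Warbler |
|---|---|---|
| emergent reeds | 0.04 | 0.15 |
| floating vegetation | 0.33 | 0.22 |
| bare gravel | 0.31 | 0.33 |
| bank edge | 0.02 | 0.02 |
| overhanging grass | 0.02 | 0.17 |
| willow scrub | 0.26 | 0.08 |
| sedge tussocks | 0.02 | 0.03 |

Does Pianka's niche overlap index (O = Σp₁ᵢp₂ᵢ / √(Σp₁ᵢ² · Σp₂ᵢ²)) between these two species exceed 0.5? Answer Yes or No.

Yes

Σ p₁ᵢp₂ᵢ = 0.0060 + 0.0726 + 0.1023 + 0.0004 + 0.0034 + 0.0208 + 0.0006 = 0.2061
Σp_1ᵢ² = 0.04² + 0.33² + 0.31² + 0.02² + 0.02² + 0.26² + 0.02² = 0.0016 + 0.1089 + 0.0961 + 0.0004 + 0.0004 + 0.0676 + 0.0004 = 0.2754
Σp_2ᵢ² = 0.15² + 0.22² + 0.33² + 0.02² + 0.17² + 0.08² + 0.03² = 0.0225 + 0.0484 + 0.1089 + 0.0004 + 0.0289 + 0.0064 + 0.0009 = 0.2164
O = 0.2061 / √(0.2754 × 0.2164) = 0.2061 / 0.24412 = 0.8443
O = 0.8443 > 0.5 → Yes.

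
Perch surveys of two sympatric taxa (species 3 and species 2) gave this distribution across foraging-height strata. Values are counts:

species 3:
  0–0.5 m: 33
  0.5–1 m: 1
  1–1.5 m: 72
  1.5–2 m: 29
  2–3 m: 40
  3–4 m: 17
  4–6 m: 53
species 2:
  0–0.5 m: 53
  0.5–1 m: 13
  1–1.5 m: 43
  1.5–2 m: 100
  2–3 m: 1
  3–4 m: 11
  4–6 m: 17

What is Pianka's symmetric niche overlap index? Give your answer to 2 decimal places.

Proportions for species 3 (n=245): 33/245=0.1347, 1/245=0.0041, 72/245=0.2939, 29/245=0.1184, 40/245=0.1633, 17/245=0.0694, 53/245=0.2163
Proportions for species 2 (n=238): 53/238=0.2227, 13/238=0.0546, 43/238=0.1807, 100/238=0.4202, 1/238=0.0042, 11/238=0.0462, 17/238=0.0714
Σ p₁ᵢp₂ᵢ = 0.029998 + 0.000224 + 0.053108 + 0.049752 + 0.000686 + 0.003206 + 0.015444 = 0.152418
Σp_1ᵢ² = 0.1347² + 0.0041² + 0.2939² + 0.1184² + 0.1633² + 0.0694² + 0.2163² = 0.018144 + 0.000017 + 0.086377 + 0.014019 + 0.026667 + 0.004816 + 0.046786 = 0.196826
Σp_2ᵢ² = 0.2227² + 0.0546² + 0.1807² + 0.4202² + 0.0042² + 0.0462² + 0.0714² = 0.049595 + 0.002981 + 0.032652 + 0.176568 + 0.000018 + 0.002134 + 0.005098 = 0.269046
O = 0.152418 / √(0.196826 × 0.269046) = 0.152418 / 0.2301201 = 0.6623

0.66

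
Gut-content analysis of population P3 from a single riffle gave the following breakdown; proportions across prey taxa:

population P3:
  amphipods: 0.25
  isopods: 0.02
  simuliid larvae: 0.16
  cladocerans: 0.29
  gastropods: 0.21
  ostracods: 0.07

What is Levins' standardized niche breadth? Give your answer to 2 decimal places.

Σpᵢ² = 0.25² + 0.02² + 0.16² + 0.29² + 0.21² + 0.07² = 0.0625 + 0.0004 + 0.0256 + 0.0841 + 0.0441 + 0.0049 = 0.2216
B = 1 / 0.2216 = 4.5126
Bₛ = (B − 1)/(n − 1) = (4.5126 − 1)/(6 − 1) = 3.5126/5 = 0.7025

0.70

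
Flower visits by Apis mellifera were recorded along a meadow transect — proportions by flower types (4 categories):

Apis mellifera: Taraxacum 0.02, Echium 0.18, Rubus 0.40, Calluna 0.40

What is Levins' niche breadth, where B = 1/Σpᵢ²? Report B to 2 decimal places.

2.83

Σpᵢ² = 0.02² + 0.18² + 0.40² + 0.40² = 0.0004 + 0.0324 + 0.1600 + 0.1600 = 0.3528
B = 1 / 0.3528 = 2.8345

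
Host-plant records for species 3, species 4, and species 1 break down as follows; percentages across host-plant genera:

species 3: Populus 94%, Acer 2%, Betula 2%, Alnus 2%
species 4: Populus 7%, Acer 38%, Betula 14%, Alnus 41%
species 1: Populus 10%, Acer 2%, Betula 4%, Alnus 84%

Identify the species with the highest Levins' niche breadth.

species 4

Convert percentages to proportions (divide by 100).
Σp_3ᵢ² = 0.94² + 0.02² + 0.02² + 0.02² = 0.8836 + 0.0004 + 0.0004 + 0.0004 = 0.8848
B_3 = 1 / 0.8848 = 1.1302
Σp_4ᵢ² = 0.07² + 0.38² + 0.14² + 0.41² = 0.0049 + 0.1444 + 0.0196 + 0.1681 = 0.3370
B_4 = 1 / 0.3370 = 2.9674
Σp_1ᵢ² = 0.10² + 0.02² + 0.04² + 0.84² = 0.0100 + 0.0004 + 0.0016 + 0.7056 = 0.7176
B_1 = 1 / 0.7176 = 1.3935
Highest B → broadest niche (most generalist): species 4 (B = 2.97).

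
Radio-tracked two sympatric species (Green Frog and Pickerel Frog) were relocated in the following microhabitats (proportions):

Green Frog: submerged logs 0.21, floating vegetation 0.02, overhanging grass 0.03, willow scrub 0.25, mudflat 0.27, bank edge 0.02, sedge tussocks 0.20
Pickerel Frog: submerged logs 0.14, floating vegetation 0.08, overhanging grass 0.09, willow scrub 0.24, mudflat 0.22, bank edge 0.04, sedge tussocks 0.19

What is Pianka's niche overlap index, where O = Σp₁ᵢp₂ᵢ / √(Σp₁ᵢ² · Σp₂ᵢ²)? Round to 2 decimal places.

0.97

Σ p₁ᵢp₂ᵢ = 0.0294 + 0.0016 + 0.0027 + 0.0600 + 0.0594 + 0.0008 + 0.0380 = 0.1919
Σp_1ᵢ² = 0.21² + 0.02² + 0.03² + 0.25² + 0.27² + 0.02² + 0.20² = 0.0441 + 0.0004 + 0.0009 + 0.0625 + 0.0729 + 0.0004 + 0.0400 = 0.2212
Σp_2ᵢ² = 0.14² + 0.08² + 0.09² + 0.24² + 0.22² + 0.04² + 0.19² = 0.0196 + 0.0064 + 0.0081 + 0.0576 + 0.0484 + 0.0016 + 0.0361 = 0.1778
O = 0.1919 / √(0.2212 × 0.1778) = 0.1919 / 0.19832 = 0.9676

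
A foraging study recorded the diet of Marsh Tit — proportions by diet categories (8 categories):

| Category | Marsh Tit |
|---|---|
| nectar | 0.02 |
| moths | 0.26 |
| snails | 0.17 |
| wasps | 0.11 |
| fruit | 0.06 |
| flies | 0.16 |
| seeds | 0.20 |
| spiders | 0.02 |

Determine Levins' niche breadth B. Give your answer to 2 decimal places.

5.60

Σpᵢ² = 0.02² + 0.26² + 0.17² + 0.11² + 0.06² + 0.16² + 0.20² + 0.02² = 0.0004 + 0.0676 + 0.0289 + 0.0121 + 0.0036 + 0.0256 + 0.0400 + 0.0004 = 0.1786
B = 1 / 0.1786 = 5.5991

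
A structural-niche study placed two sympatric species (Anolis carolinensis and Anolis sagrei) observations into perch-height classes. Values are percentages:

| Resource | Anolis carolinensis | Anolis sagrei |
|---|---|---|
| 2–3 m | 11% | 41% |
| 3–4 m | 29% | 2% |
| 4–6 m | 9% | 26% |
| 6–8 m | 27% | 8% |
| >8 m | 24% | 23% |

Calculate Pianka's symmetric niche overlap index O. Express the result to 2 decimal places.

Convert percentages to proportions (divide by 100).
Σ p₁ᵢp₂ᵢ = 0.0451 + 0.0058 + 0.0234 + 0.0216 + 0.0552 = 0.1511
Σp_1ᵢ² = 0.11² + 0.29² + 0.09² + 0.27² + 0.24² = 0.0121 + 0.0841 + 0.0081 + 0.0729 + 0.0576 = 0.2348
Σp_2ᵢ² = 0.41² + 0.02² + 0.26² + 0.08² + 0.23² = 0.1681 + 0.0004 + 0.0676 + 0.0064 + 0.0529 = 0.2954
O = 0.1511 / √(0.2348 × 0.2954) = 0.1511 / 0.26336 = 0.5737

0.57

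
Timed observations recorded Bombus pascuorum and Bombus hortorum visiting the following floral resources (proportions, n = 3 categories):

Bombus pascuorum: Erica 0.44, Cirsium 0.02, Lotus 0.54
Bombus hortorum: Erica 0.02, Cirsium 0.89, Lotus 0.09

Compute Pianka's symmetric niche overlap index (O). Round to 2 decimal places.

0.12

Σ p₁ᵢp₂ᵢ = 0.0088 + 0.0178 + 0.0486 = 0.0752
Σp_1ᵢ² = 0.44² + 0.02² + 0.54² = 0.1936 + 0.0004 + 0.2916 = 0.4856
Σp_2ᵢ² = 0.02² + 0.89² + 0.09² = 0.0004 + 0.7921 + 0.0081 = 0.8006
O = 0.0752 / √(0.4856 × 0.8006) = 0.0752 / 0.62352 = 0.1206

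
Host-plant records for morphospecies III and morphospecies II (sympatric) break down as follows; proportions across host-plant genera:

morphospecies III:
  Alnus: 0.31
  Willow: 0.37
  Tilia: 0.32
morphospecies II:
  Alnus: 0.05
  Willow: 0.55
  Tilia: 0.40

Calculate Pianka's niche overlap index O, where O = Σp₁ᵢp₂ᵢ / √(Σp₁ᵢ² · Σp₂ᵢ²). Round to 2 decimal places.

0.88

Σ p₁ᵢp₂ᵢ = 0.0155 + 0.2035 + 0.1280 = 0.3470
Σp_1ᵢ² = 0.31² + 0.37² + 0.32² = 0.0961 + 0.1369 + 0.1024 = 0.3354
Σp_2ᵢ² = 0.05² + 0.55² + 0.40² = 0.0025 + 0.3025 + 0.1600 = 0.4650
O = 0.3470 / √(0.3354 × 0.4650) = 0.3470 / 0.39492 = 0.8787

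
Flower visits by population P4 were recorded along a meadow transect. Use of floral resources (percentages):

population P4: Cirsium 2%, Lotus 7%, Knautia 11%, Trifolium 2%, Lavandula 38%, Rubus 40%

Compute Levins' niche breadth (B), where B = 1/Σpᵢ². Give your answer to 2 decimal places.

Convert percentages to proportions (divide by 100).
Σpᵢ² = 0.02² + 0.07² + 0.11² + 0.02² + 0.38² + 0.40² = 0.0004 + 0.0049 + 0.0121 + 0.0004 + 0.1444 + 0.1600 = 0.3222
B = 1 / 0.3222 = 3.1037

3.10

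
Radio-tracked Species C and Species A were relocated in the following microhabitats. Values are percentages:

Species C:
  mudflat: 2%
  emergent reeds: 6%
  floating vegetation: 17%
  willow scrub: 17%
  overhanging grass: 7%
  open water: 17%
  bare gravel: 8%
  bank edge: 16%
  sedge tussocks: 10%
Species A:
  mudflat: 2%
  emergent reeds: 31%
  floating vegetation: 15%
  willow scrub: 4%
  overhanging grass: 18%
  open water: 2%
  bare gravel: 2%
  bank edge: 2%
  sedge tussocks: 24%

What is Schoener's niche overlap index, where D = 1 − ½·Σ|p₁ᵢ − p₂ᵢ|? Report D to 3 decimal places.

0.500

Convert percentages to proportions (divide by 100).
Σ|p₁ᵢ − p₂ᵢ| = 0.00 + 0.25 + 0.02 + 0.13 + 0.11 + 0.15 + 0.06 + 0.14 + 0.14 = 1.00
D = 1 − ½ × 1.00 = 1 − 0.500 = 0.50000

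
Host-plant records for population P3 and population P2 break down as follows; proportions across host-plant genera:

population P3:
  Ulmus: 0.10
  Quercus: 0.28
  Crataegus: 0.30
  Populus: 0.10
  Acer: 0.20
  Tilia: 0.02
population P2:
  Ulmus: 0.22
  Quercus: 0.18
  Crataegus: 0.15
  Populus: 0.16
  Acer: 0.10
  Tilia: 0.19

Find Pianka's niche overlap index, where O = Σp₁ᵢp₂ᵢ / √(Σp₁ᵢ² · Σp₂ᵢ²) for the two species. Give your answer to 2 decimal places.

Σ p₁ᵢp₂ᵢ = 0.0220 + 0.0504 + 0.0450 + 0.0160 + 0.0200 + 0.0038 = 0.1572
Σp_1ᵢ² = 0.10² + 0.28² + 0.30² + 0.10² + 0.20² + 0.02² = 0.0100 + 0.0784 + 0.0900 + 0.0100 + 0.0400 + 0.0004 = 0.2288
Σp_2ᵢ² = 0.22² + 0.18² + 0.15² + 0.16² + 0.10² + 0.19² = 0.0484 + 0.0324 + 0.0225 + 0.0256 + 0.0100 + 0.0361 = 0.1750
O = 0.1572 / √(0.2288 × 0.1750) = 0.1572 / 0.20010 = 0.7856

0.79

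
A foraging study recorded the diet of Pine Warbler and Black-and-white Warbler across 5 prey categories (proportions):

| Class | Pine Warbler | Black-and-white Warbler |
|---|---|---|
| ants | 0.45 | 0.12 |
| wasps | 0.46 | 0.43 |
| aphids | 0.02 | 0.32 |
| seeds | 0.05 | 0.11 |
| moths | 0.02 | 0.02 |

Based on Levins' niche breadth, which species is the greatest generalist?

Σp_Pineᵢ² = 0.45² + 0.46² + 0.02² + 0.05² + 0.02² = 0.2025 + 0.2116 + 0.0004 + 0.0025 + 0.0004 = 0.4174
B_Pine = 1 / 0.4174 = 2.3958
Σp_Blacᵢ² = 0.12² + 0.43² + 0.32² + 0.11² + 0.02² = 0.0144 + 0.1849 + 0.1024 + 0.0121 + 0.0004 = 0.3142
B_Blac = 1 / 0.3142 = 3.1827
Highest B → broadest niche (most generalist): Black-and-white Warbler (B = 3.18).

Black-and-white Warbler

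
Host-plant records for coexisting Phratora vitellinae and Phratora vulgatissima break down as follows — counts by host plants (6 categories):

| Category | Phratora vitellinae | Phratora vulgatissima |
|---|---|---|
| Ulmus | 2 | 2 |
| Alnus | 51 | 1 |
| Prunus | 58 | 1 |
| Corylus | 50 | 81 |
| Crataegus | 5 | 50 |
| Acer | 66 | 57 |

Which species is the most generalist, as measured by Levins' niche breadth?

Phratora vitellinae

Proportions for Phratora vitellinae (n=232): 2/232=0.0086, 51/232=0.2198, 58/232=0.2500, 50/232=0.2155, 5/232=0.0216, 66/232=0.2845
Proportions for Phratora vulgatissima (n=192): 2/192=0.0104, 1/192=0.0052, 1/192=0.0052, 81/192=0.4219, 50/192=0.2604, 57/192=0.2969
Σp_viteᵢ² = 0.0086² + 0.2198² + 0.2500² + 0.2155² + 0.0216² + 0.2845² = 0.000074 + 0.048312 + 0.062500 + 0.046440 + 0.000467 + 0.080940 = 0.238733
B_vite = 1 / 0.238733 = 4.1888
Σp_vulgᵢ² = 0.0104² + 0.0052² + 0.0052² + 0.4219² + 0.2604² + 0.2969² = 0.000108 + 0.000027 + 0.000027 + 0.178000 + 0.067808 + 0.088150 = 0.334120
B_vulg = 1 / 0.334120 = 2.9929
Highest B → broadest niche (most generalist): Phratora vitellinae (B = 4.19).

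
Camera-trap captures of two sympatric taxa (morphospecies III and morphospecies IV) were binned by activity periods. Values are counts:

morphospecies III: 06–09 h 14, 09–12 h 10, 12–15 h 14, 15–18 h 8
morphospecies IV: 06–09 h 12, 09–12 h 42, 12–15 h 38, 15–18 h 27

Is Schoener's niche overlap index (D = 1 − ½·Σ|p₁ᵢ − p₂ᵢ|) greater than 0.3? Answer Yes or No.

Yes

Proportions for morphospecies III (n=46): 14/46=0.3043, 10/46=0.2174, 14/46=0.3043, 8/46=0.1739
Proportions for morphospecies IV (n=119): 12/119=0.1008, 42/119=0.3529, 38/119=0.3193, 27/119=0.2269
Σ|p₁ᵢ − p₂ᵢ| = 0.2035 + 0.1355 + 0.0150 + 0.0530 = 0.4070
D = 1 − ½ × 0.4070 = 1 − 0.20350 = 0.79650
D = 0.79650 > 0.3 → Yes.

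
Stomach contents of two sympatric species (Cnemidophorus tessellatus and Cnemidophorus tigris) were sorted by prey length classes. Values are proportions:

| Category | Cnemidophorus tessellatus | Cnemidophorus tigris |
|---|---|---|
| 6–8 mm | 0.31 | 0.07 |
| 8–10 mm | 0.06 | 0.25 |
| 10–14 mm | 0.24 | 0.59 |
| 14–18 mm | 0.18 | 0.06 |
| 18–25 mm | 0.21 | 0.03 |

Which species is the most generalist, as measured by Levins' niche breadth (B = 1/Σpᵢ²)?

Σp_tessᵢ² = 0.31² + 0.06² + 0.24² + 0.18² + 0.21² = 0.0961 + 0.0036 + 0.0576 + 0.0324 + 0.0441 = 0.2338
B_tess = 1 / 0.2338 = 4.2772
Σp_tigrᵢ² = 0.07² + 0.25² + 0.59² + 0.06² + 0.03² = 0.0049 + 0.0625 + 0.3481 + 0.0036 + 0.0009 = 0.4200
B_tigr = 1 / 0.4200 = 2.3810
Highest B → broadest niche (most generalist): Cnemidophorus tessellatus (B = 4.28).

Cnemidophorus tessellatus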